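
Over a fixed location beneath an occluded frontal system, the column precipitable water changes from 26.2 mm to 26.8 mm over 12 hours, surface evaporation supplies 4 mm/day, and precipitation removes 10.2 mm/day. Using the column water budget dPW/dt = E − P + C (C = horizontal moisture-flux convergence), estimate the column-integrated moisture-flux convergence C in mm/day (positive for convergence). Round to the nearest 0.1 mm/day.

C ≈ 7.4 mm/day

dPW/dt = (26.8 − 26.2) mm / (12/24 day) = +1.200 mm/day.
C = dPW/dt − E + P = (+1.200) − 4 + 10.2 = 7.4 mm/day.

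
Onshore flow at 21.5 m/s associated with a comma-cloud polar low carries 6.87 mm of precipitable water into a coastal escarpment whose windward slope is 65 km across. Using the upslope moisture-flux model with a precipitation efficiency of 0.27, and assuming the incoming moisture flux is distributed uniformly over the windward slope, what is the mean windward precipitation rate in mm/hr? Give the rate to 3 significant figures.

R ≈ 2.21 mm/hr

Incoming column moisture flux per unit ridge length: F = V × PW = 21.5 × 6.87 = 147.705 mm·m/s.
Spread over the 65 km slope with efficiency ε = 0.27: R = ε·F/W = 0.27 × 147.705 / 65000 m = 6.135e-04 mm/s.
R = 6.135e-04 × 3600 = 2.21 mm/hr.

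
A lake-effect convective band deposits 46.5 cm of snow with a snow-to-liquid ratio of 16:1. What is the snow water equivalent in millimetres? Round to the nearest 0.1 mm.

SWE = snow depth / ratio = 46.5 cm / 16 = 2.906 cm = 29.1 mm.

SWE ≈ 29.1 mm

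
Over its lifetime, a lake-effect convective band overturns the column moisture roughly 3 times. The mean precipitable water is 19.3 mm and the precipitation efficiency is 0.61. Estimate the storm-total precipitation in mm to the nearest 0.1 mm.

Each cycle deposits ε × PW = 0.61 × 19.3 = 11.773 mm.
Over 3 cycles: 3 × 11.773 = 35.3 mm.

precipitation ≈ 35.3 mm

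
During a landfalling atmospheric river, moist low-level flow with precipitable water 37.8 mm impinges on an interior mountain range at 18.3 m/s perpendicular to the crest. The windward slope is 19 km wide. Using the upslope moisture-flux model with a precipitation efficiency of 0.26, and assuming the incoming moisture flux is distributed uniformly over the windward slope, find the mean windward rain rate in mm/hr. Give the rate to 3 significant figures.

R ≈ 34.1 mm/hr

Incoming column moisture flux per unit ridge length: F = V × PW = 18.3 × 37.8 = 691.74 mm·m/s.
Spread over the 19 km slope with efficiency ε = 0.26: R = ε·F/W = 0.26 × 691.74 / 19000 m = 9.466e-03 mm/s.
R = 9.466e-03 × 3600 = 34.1 mm/hr.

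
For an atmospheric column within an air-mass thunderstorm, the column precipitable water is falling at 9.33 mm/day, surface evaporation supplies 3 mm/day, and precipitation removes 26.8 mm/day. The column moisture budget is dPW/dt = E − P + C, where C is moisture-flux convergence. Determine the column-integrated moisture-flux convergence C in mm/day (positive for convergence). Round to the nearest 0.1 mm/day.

C ≈ 14.5 mm/day

dPW/dt = -9.33 mm/day.
C = dPW/dt − E + P = (-9.33) − 3 + 26.8 = 14.5 mm/day.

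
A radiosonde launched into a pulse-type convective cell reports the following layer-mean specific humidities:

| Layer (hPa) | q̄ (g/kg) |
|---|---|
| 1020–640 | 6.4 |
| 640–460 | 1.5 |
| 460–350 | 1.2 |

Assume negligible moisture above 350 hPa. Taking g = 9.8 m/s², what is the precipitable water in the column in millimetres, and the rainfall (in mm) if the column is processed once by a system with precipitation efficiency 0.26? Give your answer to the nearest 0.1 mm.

Precipitable water is the column-integrated vapour mass per unit area: PW = (1/g) Σ q̄ Δp, with q in kg/kg and Δp in Pa (1 kg/m² of water = 1 mm).
Layer 1020–640 hPa: Δp = 380 hPa = 38000 Pa, q̄ = 0.0064 kg/kg → 0.0064 × 38000 / 9.8 = 24.82 mm
Layer 640–460 hPa: Δp = 180 hPa = 18000 Pa, q̄ = 0.0015 kg/kg → 0.0015 × 18000 / 9.8 = 2.76 mm
Layer 460–350 hPa: Δp = 110 hPa = 11000 Pa, q̄ = 0.0012 kg/kg → 0.0012 × 11000 / 9.8 = 1.35 mm
PW = 24.82 + 2.76 + 1.35 = 28.93 ≈ 28.9 mm.
Rainfall = ε × PW = 0.26 × 28.9 = 7.5 mm.

PW ≈ 28.9 mm; rainfall ≈ 7.5 mm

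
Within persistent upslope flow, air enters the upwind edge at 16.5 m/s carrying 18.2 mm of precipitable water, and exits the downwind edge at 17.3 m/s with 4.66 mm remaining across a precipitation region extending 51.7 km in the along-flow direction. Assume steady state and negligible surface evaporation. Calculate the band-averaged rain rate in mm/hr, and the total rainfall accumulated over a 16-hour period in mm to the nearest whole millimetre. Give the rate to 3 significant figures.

Column moisture flux per unit crosswind length is F = V × PW.
Inflow: F_in = 16.5 × 18.2 = 300.3 mm·m/s
Outflow: F_out = 17.3 × 4.66 = 80.618 mm·m/s
Steady-state rate R = (F_in − F_out)/L = (300.3 − 80.618) / 51700 m = 4.249e-03 mm/s.
R = 4.249e-03 × 3600 = 15.3 mm/hr.
Over 16 h: total = 15.3 × 16 = 244.8 ≈ 245 mm.

R ≈ 15.3 mm/hr; total ≈ 245 mm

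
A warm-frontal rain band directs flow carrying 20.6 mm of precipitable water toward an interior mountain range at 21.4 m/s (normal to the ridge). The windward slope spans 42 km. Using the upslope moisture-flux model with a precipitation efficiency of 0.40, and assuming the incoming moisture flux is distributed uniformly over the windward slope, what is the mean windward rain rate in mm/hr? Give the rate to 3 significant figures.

R ≈ 15.1 mm/hr

Incoming column moisture flux per unit ridge length: F = V × PW = 21.4 × 20.6 = 440.84 mm·m/s.
Spread over the 42 km slope with efficiency ε = 0.40: R = ε·F/W = 0.40 × 440.84 / 42000 m = 4.198e-03 mm/s.
R = 4.198e-03 × 3600 = 15.1 mm/hr.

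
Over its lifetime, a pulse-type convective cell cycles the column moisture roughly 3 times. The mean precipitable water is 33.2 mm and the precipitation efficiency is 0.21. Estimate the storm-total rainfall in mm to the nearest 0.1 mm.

rainfall ≈ 20.9 mm

Each cycle deposits ε × PW = 0.21 × 33.2 = 6.972 mm.
Over 3 cycles: 3 × 6.972 = 20.9 mm.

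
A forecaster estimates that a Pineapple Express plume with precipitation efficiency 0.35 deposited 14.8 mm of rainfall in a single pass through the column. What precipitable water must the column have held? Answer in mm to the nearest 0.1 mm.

PW = rainfall / ε = 14.8 / 0.35 = 42.3 mm.

PW ≈ 42.3 mm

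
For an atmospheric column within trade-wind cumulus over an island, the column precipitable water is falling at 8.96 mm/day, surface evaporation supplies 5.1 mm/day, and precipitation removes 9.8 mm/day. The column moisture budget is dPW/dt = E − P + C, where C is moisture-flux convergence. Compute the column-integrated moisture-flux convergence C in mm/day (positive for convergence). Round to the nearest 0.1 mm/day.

C ≈ -4.3 mm/day

dPW/dt = -8.96 mm/day.
C = dPW/dt − E + P = (-8.96) − 5.1 + 9.8 = -4.3 mm/day.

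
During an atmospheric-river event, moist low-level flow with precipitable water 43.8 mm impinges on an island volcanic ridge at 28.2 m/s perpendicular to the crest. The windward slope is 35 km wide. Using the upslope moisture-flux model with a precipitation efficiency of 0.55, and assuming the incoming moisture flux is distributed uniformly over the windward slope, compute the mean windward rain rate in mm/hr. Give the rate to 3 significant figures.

R ≈ 69.9 mm/hr

Incoming column moisture flux per unit ridge length: F = V × PW = 28.2 × 43.8 = 1235.16 mm·m/s.
Spread over the 35 km slope with efficiency ε = 0.55: R = ε·F/W = 0.55 × 1235.16 / 35000 m = 1.941e-02 mm/s.
R = 1.941e-02 × 3600 = 69.9 mm/hr.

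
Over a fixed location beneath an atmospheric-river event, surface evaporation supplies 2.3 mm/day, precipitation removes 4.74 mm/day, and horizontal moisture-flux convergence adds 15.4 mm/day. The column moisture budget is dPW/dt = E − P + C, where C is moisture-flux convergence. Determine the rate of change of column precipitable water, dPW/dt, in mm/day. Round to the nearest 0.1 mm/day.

dPW/dt ≈ 13.0 mm/day

dPW/dt = E − P + C = 2.3 − 4.74 + (15.4) = 13.0 mm/day.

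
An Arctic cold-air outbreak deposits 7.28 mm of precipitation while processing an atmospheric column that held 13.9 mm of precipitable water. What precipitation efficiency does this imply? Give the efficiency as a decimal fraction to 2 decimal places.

ε = precipitation / PW = 7.28 / 13.9 = 0.52.

ε ≈ 0.52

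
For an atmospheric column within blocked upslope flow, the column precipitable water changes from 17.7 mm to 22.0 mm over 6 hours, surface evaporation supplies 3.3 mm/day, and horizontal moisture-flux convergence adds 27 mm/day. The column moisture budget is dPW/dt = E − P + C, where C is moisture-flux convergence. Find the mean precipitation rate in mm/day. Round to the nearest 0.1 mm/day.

P ≈ 13.1 mm/day

dPW/dt = (22.0 − 17.7) mm / (6/24 day) = +17.200 mm/day.
P = E + C − dPW/dt = 3.3 + (27) − (+17.200) = 13.1 mm/day.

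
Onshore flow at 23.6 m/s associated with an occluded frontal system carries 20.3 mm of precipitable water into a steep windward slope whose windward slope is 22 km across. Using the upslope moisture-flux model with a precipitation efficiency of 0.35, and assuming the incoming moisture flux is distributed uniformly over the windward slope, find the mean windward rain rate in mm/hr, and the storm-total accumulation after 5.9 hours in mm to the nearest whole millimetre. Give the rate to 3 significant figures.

R ≈ 27.4 mm/hr; total ≈ 162 mm

Incoming column moisture flux per unit ridge length: F = V × PW = 23.6 × 20.3 = 479.08 mm·m/s.
Spread over the 22 km slope with efficiency ε = 0.35: R = ε·F/W = 0.35 × 479.08 / 22000 m = 7.622e-03 mm/s.
R = 7.622e-03 × 3600 = 27.4 mm/hr.
Over 5.9 h: total = 27.4 × 5.9 = 161.66 ≈ 162 mm.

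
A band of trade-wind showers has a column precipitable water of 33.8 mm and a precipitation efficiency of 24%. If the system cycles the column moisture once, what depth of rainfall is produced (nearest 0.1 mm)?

Rainfall = ε × PW = 0.24 × 33.8 = 8.1 mm.

rainfall ≈ 8.1 mm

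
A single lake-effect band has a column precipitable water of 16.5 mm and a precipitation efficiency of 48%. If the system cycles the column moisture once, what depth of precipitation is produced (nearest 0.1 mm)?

precipitation ≈ 7.9 mm

Precipitation = ε × PW = 0.48 × 16.5 = 7.9 mm.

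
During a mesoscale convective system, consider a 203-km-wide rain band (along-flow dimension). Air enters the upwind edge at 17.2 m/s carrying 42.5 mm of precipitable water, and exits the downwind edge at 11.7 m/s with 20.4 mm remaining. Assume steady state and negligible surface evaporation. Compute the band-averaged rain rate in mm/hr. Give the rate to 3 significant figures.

Column moisture flux per unit crosswind length is F = V × PW.
Inflow: F_in = 17.2 × 42.5 = 731 mm·m/s
Outflow: F_out = 11.7 × 20.4 = 238.68 mm·m/s
Steady-state rate R = (F_in − F_out)/L = (731 − 238.68) / 203000 m = 2.425e-03 mm/s.
R = 2.425e-03 × 3600 = 8.73 mm/hr.

R ≈ 8.73 mm/hr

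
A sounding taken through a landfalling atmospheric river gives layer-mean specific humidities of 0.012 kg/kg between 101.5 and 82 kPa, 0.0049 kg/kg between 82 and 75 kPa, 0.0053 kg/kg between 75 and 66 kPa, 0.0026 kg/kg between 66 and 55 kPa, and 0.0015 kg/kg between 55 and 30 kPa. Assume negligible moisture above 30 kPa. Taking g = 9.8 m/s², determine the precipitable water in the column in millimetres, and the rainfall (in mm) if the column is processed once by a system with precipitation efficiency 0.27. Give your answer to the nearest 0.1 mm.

PW ≈ 39.0 mm; rainfall ≈ 10.5 mm

Precipitable water is the column-integrated vapour mass per unit area: PW = (1/g) Σ q̄ Δp, with q in kg/kg and Δp in Pa (1 kg/m² of water = 1 mm).
Layer 101.5–82 kPa: Δp = 195 hPa = 19500 Pa, q̄ = 0.012 kg/kg → 0.012 × 19500 / 9.8 = 23.88 mm
Layer 82–75 kPa: Δp = 70 hPa = 7000 Pa, q̄ = 0.0049 kg/kg → 0.0049 × 7000 / 9.8 = 3.50 mm
Layer 75–66 kPa: Δp = 90 hPa = 9000 Pa, q̄ = 0.0053 kg/kg → 0.0053 × 9000 / 9.8 = 4.87 mm
Layer 66–55 kPa: Δp = 110 hPa = 11000 Pa, q̄ = 0.0026 kg/kg → 0.0026 × 11000 / 9.8 = 2.92 mm
Layer 55–30 kPa: Δp = 250 hPa = 25000 Pa, q̄ = 0.0015 kg/kg → 0.0015 × 25000 / 9.8 = 3.83 mm
PW = 23.88 + 3.50 + 4.87 + 2.92 + 3.83 = 39.00 ≈ 39.0 mm.
Rainfall = ε × PW = 0.27 × 39.0 = 10.5 mm.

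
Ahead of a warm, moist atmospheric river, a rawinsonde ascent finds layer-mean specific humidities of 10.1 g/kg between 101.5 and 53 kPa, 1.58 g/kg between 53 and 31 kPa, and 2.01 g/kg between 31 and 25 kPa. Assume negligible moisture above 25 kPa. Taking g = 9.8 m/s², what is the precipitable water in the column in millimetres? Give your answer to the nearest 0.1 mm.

Precipitable water is the column-integrated vapour mass per unit area: PW = (1/g) Σ q̄ Δp, with q in kg/kg and Δp in Pa (1 kg/m² of water = 1 mm).
Layer 101.5–53 kPa: Δp = 485 hPa = 48500 Pa, q̄ = 0.0101 kg/kg → 0.0101 × 48500 / 9.8 = 49.98 mm
Layer 53–31 kPa: Δp = 220 hPa = 22000 Pa, q̄ = 0.00158 kg/kg → 0.00158 × 22000 / 9.8 = 3.55 mm
Layer 31–25 kPa: Δp = 60 hPa = 6000 Pa, q̄ = 0.00201 kg/kg → 0.00201 × 6000 / 9.8 = 1.23 mm
PW = 49.98 + 3.55 + 1.23 = 54.76 ≈ 54.8 mm.

PW ≈ 54.8 mm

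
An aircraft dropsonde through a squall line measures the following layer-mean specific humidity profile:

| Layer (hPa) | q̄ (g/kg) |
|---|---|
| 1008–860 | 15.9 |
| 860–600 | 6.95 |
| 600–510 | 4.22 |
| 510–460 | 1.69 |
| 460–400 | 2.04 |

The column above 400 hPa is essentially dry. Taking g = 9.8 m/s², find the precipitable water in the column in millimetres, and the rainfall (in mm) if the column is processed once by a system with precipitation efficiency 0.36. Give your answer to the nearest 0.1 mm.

PW ≈ 48.4 mm; rainfall ≈ 17.4 mm

Precipitable water is the column-integrated vapour mass per unit area: PW = (1/g) Σ q̄ Δp, with q in kg/kg and Δp in Pa (1 kg/m² of water = 1 mm).
Layer 1008–860 hPa: Δp = 148 hPa = 14800 Pa, q̄ = 0.0159 kg/kg → 0.0159 × 14800 / 9.8 = 24.01 mm
Layer 860–600 hPa: Δp = 260 hPa = 26000 Pa, q̄ = 0.00695 kg/kg → 0.00695 × 26000 / 9.8 = 18.44 mm
Layer 600–510 hPa: Δp = 90 hPa = 9000 Pa, q̄ = 0.00422 kg/kg → 0.00422 × 9000 / 9.8 = 3.88 mm
Layer 510–460 hPa: Δp = 50 hPa = 5000 Pa, q̄ = 0.00169 kg/kg → 0.00169 × 5000 / 9.8 = 0.86 mm
Layer 460–400 hPa: Δp = 60 hPa = 6000 Pa, q̄ = 0.00204 kg/kg → 0.00204 × 6000 / 9.8 = 1.25 mm
PW = 24.01 + 18.44 + 3.88 + 0.86 + 1.25 = 48.44 ≈ 48.4 mm.
Rainfall = ε × PW = 0.36 × 48.4 = 17.4 mm.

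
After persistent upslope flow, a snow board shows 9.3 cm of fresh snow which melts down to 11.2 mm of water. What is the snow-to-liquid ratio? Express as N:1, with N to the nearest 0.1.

ratio ≈ 8.3

Ratio = snow depth / SWE = 93 mm / 11.2 mm = 8.3, i.e. 8.3:1.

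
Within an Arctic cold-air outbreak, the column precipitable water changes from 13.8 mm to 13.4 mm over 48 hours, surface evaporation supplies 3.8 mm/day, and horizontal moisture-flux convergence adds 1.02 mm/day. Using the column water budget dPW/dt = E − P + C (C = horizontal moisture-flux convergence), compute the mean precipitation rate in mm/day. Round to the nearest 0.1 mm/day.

dPW/dt = (13.4 − 13.8) mm / (48/24 day) = -0.200 mm/day.
P = E + C − dPW/dt = 3.8 + (1.02) − (-0.200) = 5.0 mm/day.

P ≈ 5.0 mm/day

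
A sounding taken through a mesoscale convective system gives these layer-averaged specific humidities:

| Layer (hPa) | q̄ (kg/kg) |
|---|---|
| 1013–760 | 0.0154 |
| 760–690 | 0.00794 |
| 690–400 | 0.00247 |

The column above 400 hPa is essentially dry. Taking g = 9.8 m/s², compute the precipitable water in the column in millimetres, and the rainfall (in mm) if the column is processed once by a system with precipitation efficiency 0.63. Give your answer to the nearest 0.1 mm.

PW ≈ 52.7 mm; rainfall ≈ 33.2 mm

Precipitable water is the column-integrated vapour mass per unit area: PW = (1/g) Σ q̄ Δp, with q in kg/kg and Δp in Pa (1 kg/m² of water = 1 mm).
Layer 1013–760 hPa: Δp = 253 hPa = 25300 Pa, q̄ = 0.0154 kg/kg → 0.0154 × 25300 / 9.8 = 39.76 mm
Layer 760–690 hPa: Δp = 70 hPa = 7000 Pa, q̄ = 0.00794 kg/kg → 0.00794 × 7000 / 9.8 = 5.67 mm
Layer 690–400 hPa: Δp = 290 hPa = 29000 Pa, q̄ = 0.00247 kg/kg → 0.00247 × 29000 / 9.8 = 7.31 mm
PW = 39.76 + 5.67 + 7.31 = 52.74 ≈ 52.7 mm.
Rainfall = ε × PW = 0.63 × 52.7 = 33.2 mm.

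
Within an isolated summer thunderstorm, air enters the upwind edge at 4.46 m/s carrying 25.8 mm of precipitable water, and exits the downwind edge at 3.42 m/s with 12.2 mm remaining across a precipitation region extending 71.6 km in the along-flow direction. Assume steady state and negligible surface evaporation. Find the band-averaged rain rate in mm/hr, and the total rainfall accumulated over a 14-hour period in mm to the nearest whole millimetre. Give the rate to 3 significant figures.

R ≈ 3.69 mm/hr; total ≈ 52 mm

Column moisture flux per unit crosswind length is F = V × PW.
Inflow: F_in = 4.46 × 25.8 = 115.068 mm·m/s
Outflow: F_out = 3.42 × 12.2 = 41.724 mm·m/s
Steady-state rate R = (F_in − F_out)/L = (115.068 − 41.724) / 71600 m = 1.024e-03 mm/s.
R = 1.024e-03 × 3600 = 3.69 mm/hr.
Over 14 h: total = 3.69 × 14 = 51.66 ≈ 52 mm.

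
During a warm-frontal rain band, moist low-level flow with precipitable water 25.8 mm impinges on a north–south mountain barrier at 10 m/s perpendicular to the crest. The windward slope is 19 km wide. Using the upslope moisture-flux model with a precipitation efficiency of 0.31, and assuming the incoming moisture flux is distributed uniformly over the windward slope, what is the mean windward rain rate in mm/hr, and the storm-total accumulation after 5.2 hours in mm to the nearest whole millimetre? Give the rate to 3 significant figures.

R ≈ 15.2 mm/hr; total ≈ 79 mm

Incoming column moisture flux per unit ridge length: F = V × PW = 10 × 25.8 = 258 mm·m/s.
Spread over the 19 km slope with efficiency ε = 0.31: R = ε·F/W = 0.31 × 258 / 19000 m = 4.209e-03 mm/s.
R = 4.209e-03 × 3600 = 15.2 mm/hr.
Over 5.2 h: total = 15.2 × 5.2 = 79.04 ≈ 79 mm.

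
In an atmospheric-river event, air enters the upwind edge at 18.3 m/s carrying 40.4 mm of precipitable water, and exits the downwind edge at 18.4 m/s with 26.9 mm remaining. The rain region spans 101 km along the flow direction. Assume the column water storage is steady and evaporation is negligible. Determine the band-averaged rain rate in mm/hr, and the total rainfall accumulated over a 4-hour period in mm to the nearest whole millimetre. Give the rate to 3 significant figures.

R ≈ 8.71 mm/hr; total ≈ 35 mm

Column moisture flux per unit crosswind length is F = V × PW.
Inflow: F_in = 18.3 × 40.4 = 739.32 mm·m/s
Outflow: F_out = 18.4 × 26.9 = 494.96 mm·m/s
Steady-state rate R = (F_in − F_out)/L = (739.32 − 494.96) / 101000 m = 2.419e-03 mm/s.
R = 2.419e-03 × 3600 = 8.71 mm/hr.
Over 4 h: total = 8.71 × 4 = 34.84 ≈ 35 mm.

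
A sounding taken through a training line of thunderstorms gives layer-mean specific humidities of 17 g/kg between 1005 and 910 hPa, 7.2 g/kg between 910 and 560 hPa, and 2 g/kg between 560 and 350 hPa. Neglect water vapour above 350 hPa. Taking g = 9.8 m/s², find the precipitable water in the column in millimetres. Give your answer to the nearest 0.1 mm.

Precipitable water is the column-integrated vapour mass per unit area: PW = (1/g) Σ q̄ Δp, with q in kg/kg and Δp in Pa (1 kg/m² of water = 1 mm).
Layer 1005–910 hPa: Δp = 95 hPa = 9500 Pa, q̄ = 0.017 kg/kg → 0.017 × 9500 / 9.8 = 16.48 mm
Layer 910–560 hPa: Δp = 350 hPa = 35000 Pa, q̄ = 0.0072 kg/kg → 0.0072 × 35000 / 9.8 = 25.71 mm
Layer 560–350 hPa: Δp = 210 hPa = 21000 Pa, q̄ = 0.002 kg/kg → 0.002 × 21000 / 9.8 = 4.29 mm
PW = 16.48 + 25.71 + 4.29 = 46.48 ≈ 46.5 mm.

PW ≈ 46.5 mm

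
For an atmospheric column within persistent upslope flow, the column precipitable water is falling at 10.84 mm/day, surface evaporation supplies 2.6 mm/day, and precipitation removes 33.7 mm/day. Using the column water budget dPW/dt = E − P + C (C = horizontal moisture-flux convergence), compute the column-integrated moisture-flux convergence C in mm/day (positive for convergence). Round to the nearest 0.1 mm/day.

dPW/dt = -10.84 mm/day.
C = dPW/dt − E + P = (-10.84) − 2.6 + 33.7 = 20.3 mm/day.

C ≈ 20.3 mm/day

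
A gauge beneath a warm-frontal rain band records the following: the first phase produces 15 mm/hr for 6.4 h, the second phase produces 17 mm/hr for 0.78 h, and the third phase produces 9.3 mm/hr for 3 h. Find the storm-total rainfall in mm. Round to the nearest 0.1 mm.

Total = Σ Rᵢ Δtᵢ = 15 × 6.4 + 17 × 0.78 + 9.3 × 3
      = 96 + 13.26 + 27.9 = 137.2 mm.

total ≈ 137.2 mm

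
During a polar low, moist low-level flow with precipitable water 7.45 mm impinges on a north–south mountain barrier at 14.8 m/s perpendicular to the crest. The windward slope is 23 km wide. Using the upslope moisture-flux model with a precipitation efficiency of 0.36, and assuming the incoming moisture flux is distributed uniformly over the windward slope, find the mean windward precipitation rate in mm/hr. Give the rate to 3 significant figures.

R ≈ 6.21 mm/hr

Incoming column moisture flux per unit ridge length: F = V × PW = 14.8 × 7.45 = 110.26 mm·m/s.
Spread over the 23 km slope with efficiency ε = 0.36: R = ε·F/W = 0.36 × 110.26 / 23000 m = 1.726e-03 mm/s.
R = 1.726e-03 × 3600 = 6.21 mm/hr.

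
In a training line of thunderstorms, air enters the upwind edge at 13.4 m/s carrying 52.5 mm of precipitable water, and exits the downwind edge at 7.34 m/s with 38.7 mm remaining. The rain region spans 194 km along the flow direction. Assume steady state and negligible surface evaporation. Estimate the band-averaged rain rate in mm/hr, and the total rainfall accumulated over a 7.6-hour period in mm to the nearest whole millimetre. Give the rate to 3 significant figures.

R ≈ 7.78 mm/hr; total ≈ 59 mm

Column moisture flux per unit crosswind length is F = V × PW.
Inflow: F_in = 13.4 × 52.5 = 703.5 mm·m/s
Outflow: F_out = 7.34 × 38.7 = 284.058 mm·m/s
Steady-state rate R = (F_in − F_out)/L = (703.5 − 284.058) / 194000 m = 2.162e-03 mm/s.
R = 2.162e-03 × 3600 = 7.78 mm/hr.
Over 7.6 h: total = 7.78 × 7.6 = 59.128 ≈ 59 mm.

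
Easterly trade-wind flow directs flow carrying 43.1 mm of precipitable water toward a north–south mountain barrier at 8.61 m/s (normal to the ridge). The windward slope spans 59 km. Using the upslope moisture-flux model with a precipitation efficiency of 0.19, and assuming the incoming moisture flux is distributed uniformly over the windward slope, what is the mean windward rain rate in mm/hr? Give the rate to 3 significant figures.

R ≈ 4.30 mm/hr

Incoming column moisture flux per unit ridge length: F = V × PW = 8.61 × 43.1 = 371.091 mm·m/s.
Spread over the 59 km slope with efficiency ε = 0.19: R = ε·F/W = 0.19 × 371.091 / 59000 m = 1.195e-03 mm/s.
R = 1.195e-03 × 3600 = 4.30 mm/hr.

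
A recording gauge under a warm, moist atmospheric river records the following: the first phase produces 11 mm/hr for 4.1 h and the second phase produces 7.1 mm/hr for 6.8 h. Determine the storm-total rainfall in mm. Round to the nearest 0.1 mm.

total ≈ 93.4 mm

Total = Σ Rᵢ Δtᵢ = 11 × 4.1 + 7.1 × 6.8
      = 45.1 + 48.28 = 93.4 mm.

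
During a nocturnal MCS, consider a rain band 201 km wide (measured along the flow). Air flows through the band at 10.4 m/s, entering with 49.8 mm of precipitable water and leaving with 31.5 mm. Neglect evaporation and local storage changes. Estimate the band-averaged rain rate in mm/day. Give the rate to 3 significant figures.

Column moisture flux per unit crosswind length is F = V × PW.
Inflow: F_in = 10.4 × 49.8 = 517.92 mm·m/s
Outflow: F_out = 10.4 × 31.5 = 327.6 mm·m/s
Steady-state rate R = (F_in − F_out)/L = (517.92 − 327.6) / 201000 m = 9.469e-04 mm/s.
R = 9.469e-04 × 3600 × 24 = 81.8 mm/day.

R ≈ 81.8 mm/day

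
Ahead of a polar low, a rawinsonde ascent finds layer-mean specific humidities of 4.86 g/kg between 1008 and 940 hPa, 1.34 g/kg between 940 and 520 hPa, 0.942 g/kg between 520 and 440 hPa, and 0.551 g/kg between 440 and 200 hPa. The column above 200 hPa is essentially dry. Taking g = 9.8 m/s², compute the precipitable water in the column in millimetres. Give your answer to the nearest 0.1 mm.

Precipitable water is the column-integrated vapour mass per unit area: PW = (1/g) Σ q̄ Δp, with q in kg/kg and Δp in Pa (1 kg/m² of water = 1 mm).
Layer 1008–940 hPa: Δp = 68 hPa = 6800 Pa, q̄ = 0.00486 kg/kg → 0.00486 × 6800 / 9.8 = 3.37 mm
Layer 940–520 hPa: Δp = 420 hPa = 42000 Pa, q̄ = 0.00134 kg/kg → 0.00134 × 42000 / 9.8 = 5.74 mm
Layer 520–440 hPa: Δp = 80 hPa = 8000 Pa, q̄ = 0.000942 kg/kg → 0.000942 × 8000 / 9.8 = 0.77 mm
Layer 440–200 hPa: Δp = 240 hPa = 24000 Pa, q̄ = 0.000551 kg/kg → 0.000551 × 24000 / 9.8 = 1.35 mm
PW = 3.37 + 5.74 + 0.77 + 1.35 = 11.23 ≈ 11.2 mm.

PW ≈ 11.2 mm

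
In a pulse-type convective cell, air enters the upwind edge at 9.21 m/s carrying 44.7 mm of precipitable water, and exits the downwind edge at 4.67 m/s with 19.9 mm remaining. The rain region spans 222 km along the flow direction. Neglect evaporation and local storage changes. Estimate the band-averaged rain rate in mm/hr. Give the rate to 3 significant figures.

Column moisture flux per unit crosswind length is F = V × PW.
Inflow: F_in = 9.21 × 44.7 = 411.687 mm·m/s
Outflow: F_out = 4.67 × 19.9 = 92.933 mm·m/s
Steady-state rate R = (F_in − F_out)/L = (411.687 − 92.933) / 222000 m = 1.436e-03 mm/s.
R = 1.436e-03 × 3600 = 5.17 mm/hr.

R ≈ 5.17 mm/hr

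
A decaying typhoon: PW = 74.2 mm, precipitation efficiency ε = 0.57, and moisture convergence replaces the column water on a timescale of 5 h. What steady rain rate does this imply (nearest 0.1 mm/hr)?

Each overturning extracts ε × PW = 0.57 × 74.2 = 42.294 mm.
Rate = ε·PW / τ = 42.294 / 5 h = 8.5 mm/hr.

R ≈ 8.5 mm/hr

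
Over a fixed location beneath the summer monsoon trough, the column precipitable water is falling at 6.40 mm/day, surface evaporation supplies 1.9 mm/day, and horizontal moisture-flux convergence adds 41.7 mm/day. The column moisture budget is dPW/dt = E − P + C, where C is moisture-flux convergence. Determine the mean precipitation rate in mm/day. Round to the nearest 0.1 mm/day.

P ≈ 50.0 mm/day

dPW/dt = -6.40 mm/day.
P = E + C − dPW/dt = 1.9 + (41.7) − (-6.40) = 50.0 mm/day.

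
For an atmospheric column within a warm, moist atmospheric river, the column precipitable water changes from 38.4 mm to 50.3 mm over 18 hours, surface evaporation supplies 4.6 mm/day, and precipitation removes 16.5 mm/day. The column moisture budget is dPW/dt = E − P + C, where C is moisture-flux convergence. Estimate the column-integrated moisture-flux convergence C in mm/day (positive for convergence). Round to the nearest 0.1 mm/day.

dPW/dt = (50.3 − 38.4) mm / (18/24 day) = +15.867 mm/day.
C = dPW/dt − E + P = (+15.867) − 4.6 + 16.5 = 27.8 mm/day.

C ≈ 27.8 mm/day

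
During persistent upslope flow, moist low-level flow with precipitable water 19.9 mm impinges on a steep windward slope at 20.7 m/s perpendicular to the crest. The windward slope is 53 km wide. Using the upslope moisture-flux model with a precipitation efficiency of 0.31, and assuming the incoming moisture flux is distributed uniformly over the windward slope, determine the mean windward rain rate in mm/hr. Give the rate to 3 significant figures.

Incoming column moisture flux per unit ridge length: F = V × PW = 20.7 × 19.9 = 411.93 mm·m/s.
Spread over the 53 km slope with efficiency ε = 0.31: R = ε·F/W = 0.31 × 411.93 / 53000 m = 2.409e-03 mm/s.
R = 2.409e-03 × 3600 = 8.67 mm/hr.

R ≈ 8.67 mm/hr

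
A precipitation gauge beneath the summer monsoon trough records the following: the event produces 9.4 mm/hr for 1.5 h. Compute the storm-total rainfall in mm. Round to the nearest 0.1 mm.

total ≈ 14.1 mm

Total = Σ Rᵢ Δtᵢ = 9.4 × 1.5
      = 14.1 = 14.1 mm.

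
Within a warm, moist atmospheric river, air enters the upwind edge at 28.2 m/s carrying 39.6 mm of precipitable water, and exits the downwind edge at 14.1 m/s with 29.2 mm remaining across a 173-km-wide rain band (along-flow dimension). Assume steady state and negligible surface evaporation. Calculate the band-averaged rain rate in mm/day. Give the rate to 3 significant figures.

R ≈ 352 mm/day

Column moisture flux per unit crosswind length is F = V × PW.
Inflow: F_in = 28.2 × 39.6 = 1116.72 mm·m/s
Outflow: F_out = 14.1 × 29.2 = 411.72 mm·m/s
Steady-state rate R = (F_in − F_out)/L = (1116.72 − 411.72) / 173000 m = 4.075e-03 mm/s.
R = 4.075e-03 × 3600 × 24 = 352 mm/day.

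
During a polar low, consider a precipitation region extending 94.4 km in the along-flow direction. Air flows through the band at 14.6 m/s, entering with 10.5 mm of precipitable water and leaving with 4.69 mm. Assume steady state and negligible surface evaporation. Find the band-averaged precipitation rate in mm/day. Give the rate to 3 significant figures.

R ≈ 77.6 mm/day

Column moisture flux per unit crosswind length is F = V × PW.
Inflow: F_in = 14.6 × 10.5 = 153.3 mm·m/s
Outflow: F_out = 14.6 × 4.69 = 68.474 mm·m/s
Steady-state rate R = (F_in − F_out)/L = (153.3 − 68.474) / 94400 m = 8.986e-04 mm/s.
R = 8.986e-04 × 3600 × 24 = 77.6 mm/day.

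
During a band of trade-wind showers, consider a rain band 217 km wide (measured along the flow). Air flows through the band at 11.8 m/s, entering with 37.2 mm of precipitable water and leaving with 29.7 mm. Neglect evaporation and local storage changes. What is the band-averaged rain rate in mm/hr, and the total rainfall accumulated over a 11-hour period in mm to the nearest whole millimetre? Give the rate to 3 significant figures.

Column moisture flux per unit crosswind length is F = V × PW.
Inflow: F_in = 11.8 × 37.2 = 438.96 mm·m/s
Outflow: F_out = 11.8 × 29.7 = 350.46 mm·m/s
Steady-state rate R = (F_in − F_out)/L = (438.96 − 350.46) / 217000 m = 4.078e-04 mm/s.
R = 4.078e-04 × 3600 = 1.47 mm/hr.
Over 11 h: total = 1.47 × 11 = 16.17 ≈ 16 mm.

R ≈ 1.47 mm/hr; total ≈ 16 mm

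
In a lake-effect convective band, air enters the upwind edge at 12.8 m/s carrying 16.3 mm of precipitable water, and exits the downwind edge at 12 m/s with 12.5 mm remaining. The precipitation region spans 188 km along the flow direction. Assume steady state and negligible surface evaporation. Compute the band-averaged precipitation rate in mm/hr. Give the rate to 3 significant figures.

R ≈ 1.12 mm/hr

Column moisture flux per unit crosswind length is F = V × PW.
Inflow: F_in = 12.8 × 16.3 = 208.64 mm·m/s
Outflow: F_out = 12 × 12.5 = 150 mm·m/s
Steady-state rate R = (F_in − F_out)/L = (208.64 − 150) / 188000 m = 3.119e-04 mm/s.
R = 3.119e-04 × 3600 = 1.12 mm/hr.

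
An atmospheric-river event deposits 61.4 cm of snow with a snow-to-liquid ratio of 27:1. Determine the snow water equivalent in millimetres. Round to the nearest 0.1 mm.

SWE ≈ 22.7 mm

SWE = snow depth / ratio = 61.4 cm / 27 = 2.274 cm = 22.7 mm.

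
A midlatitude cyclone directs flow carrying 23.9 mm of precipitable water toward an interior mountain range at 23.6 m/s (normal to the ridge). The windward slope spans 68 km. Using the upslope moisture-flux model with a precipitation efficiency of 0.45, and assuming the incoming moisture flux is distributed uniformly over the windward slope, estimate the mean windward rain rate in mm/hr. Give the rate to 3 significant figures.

R ≈ 13.4 mm/hr

Incoming column moisture flux per unit ridge length: F = V × PW = 23.6 × 23.9 = 564.04 mm·m/s.
Spread over the 68 km slope with efficiency ε = 0.45: R = ε·F/W = 0.45 × 564.04 / 68000 m = 3.733e-03 mm/s.
R = 3.733e-03 × 3600 = 13.4 mm/hr.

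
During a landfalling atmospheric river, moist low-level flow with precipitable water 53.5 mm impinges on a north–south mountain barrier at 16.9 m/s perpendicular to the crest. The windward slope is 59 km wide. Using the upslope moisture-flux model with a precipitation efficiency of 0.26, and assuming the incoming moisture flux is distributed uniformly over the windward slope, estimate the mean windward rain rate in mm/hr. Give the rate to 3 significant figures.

Incoming column moisture flux per unit ridge length: F = V × PW = 16.9 × 53.5 = 904.15 mm·m/s.
Spread over the 59 km slope with efficiency ε = 0.26: R = ε·F/W = 0.26 × 904.15 / 59000 m = 3.984e-03 mm/s.
R = 3.984e-03 × 3600 = 14.3 mm/hr.

R ≈ 14.3 mm/hr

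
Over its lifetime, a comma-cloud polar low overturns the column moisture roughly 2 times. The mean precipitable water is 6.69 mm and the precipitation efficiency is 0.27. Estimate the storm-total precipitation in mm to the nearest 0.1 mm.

precipitation ≈ 3.6 mm

Each cycle deposits ε × PW = 0.27 × 6.69 = 1.8063 mm.
Over 2 cycles: 2 × 1.8063 = 3.6 mm.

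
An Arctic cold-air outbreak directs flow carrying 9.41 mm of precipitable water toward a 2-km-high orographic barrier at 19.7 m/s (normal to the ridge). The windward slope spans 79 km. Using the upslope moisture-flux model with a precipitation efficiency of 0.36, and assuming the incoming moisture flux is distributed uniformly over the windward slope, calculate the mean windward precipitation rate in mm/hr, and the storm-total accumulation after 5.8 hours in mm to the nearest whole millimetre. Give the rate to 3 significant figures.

Incoming column moisture flux per unit ridge length: F = V × PW = 19.7 × 9.41 = 185.377 mm·m/s.
Spread over the 79 km slope with efficiency ε = 0.36: R = ε·F/W = 0.36 × 185.377 / 79000 m = 8.448e-04 mm/s.
R = 8.448e-04 × 3600 = 3.04 mm/hr.
Over 5.8 h: total = 3.04 × 5.8 = 17.632 ≈ 18 mm.

R ≈ 3.04 mm/hr; total ≈ 18 mm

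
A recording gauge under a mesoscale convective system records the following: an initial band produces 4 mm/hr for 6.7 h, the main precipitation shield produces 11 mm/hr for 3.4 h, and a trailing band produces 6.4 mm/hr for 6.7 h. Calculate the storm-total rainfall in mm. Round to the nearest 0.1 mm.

total ≈ 107.1 mm

Total = Σ Rᵢ Δtᵢ = 4 × 6.7 + 11 × 3.4 + 6.4 × 6.7
      = 26.8 + 37.4 + 42.88 = 107.1 mm.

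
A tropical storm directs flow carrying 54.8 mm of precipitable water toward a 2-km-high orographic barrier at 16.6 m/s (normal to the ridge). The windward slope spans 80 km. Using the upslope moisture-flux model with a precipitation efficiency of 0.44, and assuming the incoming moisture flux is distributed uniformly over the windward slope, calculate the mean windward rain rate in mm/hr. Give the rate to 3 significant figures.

Incoming column moisture flux per unit ridge length: F = V × PW = 16.6 × 54.8 = 909.68 mm·m/s.
Spread over the 80 km slope with efficiency ε = 0.44: R = ε·F/W = 0.44 × 909.68 / 80000 m = 5.003e-03 mm/s.
R = 5.003e-03 × 3600 = 18.0 mm/hr.

R ≈ 18.0 mm/hr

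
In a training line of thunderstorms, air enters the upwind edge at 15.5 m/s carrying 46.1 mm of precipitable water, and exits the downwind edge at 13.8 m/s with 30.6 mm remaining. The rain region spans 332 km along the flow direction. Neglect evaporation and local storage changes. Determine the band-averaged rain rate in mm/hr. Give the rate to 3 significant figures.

Column moisture flux per unit crosswind length is F = V × PW.
Inflow: F_in = 15.5 × 46.1 = 714.55 mm·m/s
Outflow: F_out = 13.8 × 30.6 = 422.28 mm·m/s
Steady-state rate R = (F_in − F_out)/L = (714.55 − 422.28) / 332000 m = 8.803e-04 mm/s.
R = 8.803e-04 × 3600 = 3.17 mm/hr.

R ≈ 3.17 mm/hr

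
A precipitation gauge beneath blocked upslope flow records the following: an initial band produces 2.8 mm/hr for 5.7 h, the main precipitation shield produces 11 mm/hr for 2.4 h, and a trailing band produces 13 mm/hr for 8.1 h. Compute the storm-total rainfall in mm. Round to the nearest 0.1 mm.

Total = Σ Rᵢ Δtᵢ = 2.8 × 5.7 + 11 × 2.4 + 13 × 8.1
      = 15.96 + 26.4 + 105.3 = 147.7 mm.

total ≈ 147.7 mm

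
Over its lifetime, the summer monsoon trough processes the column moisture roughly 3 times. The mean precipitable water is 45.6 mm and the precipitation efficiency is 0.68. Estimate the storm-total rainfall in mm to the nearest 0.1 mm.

rainfall ≈ 93.0 mm

Each cycle deposits ε × PW = 0.68 × 45.6 = 31.008 mm.
Over 3 cycles: 3 × 31.008 = 93.0 mm.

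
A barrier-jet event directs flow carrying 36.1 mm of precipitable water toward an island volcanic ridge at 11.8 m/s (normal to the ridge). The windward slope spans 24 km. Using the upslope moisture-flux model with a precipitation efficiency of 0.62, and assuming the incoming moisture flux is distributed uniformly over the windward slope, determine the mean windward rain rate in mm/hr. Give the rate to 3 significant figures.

R ≈ 39.6 mm/hr

Incoming column moisture flux per unit ridge length: F = V × PW = 11.8 × 36.1 = 425.98 mm·m/s.
Spread over the 24 km slope with efficiency ε = 0.62: R = ε·F/W = 0.62 × 425.98 / 24000 m = 1.100e-02 mm/s.
R = 1.100e-02 × 3600 = 39.6 mm/hr.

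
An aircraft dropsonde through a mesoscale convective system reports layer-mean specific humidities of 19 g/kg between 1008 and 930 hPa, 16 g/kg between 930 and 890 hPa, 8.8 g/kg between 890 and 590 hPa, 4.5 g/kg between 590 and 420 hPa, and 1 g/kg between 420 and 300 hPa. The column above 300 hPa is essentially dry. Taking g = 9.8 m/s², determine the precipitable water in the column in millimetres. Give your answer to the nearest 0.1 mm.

PW ≈ 57.6 mm

Precipitable water is the column-integrated vapour mass per unit area: PW = (1/g) Σ q̄ Δp, with q in kg/kg and Δp in Pa (1 kg/m² of water = 1 mm).
Layer 1008–930 hPa: Δp = 78 hPa = 7800 Pa, q̄ = 0.019 kg/kg → 0.019 × 7800 / 9.8 = 15.12 mm
Layer 930–890 hPa: Δp = 40 hPa = 4000 Pa, q̄ = 0.016 kg/kg → 0.016 × 4000 / 9.8 = 6.53 mm
Layer 890–590 hPa: Δp = 300 hPa = 30000 Pa, q̄ = 0.0088 kg/kg → 0.0088 × 30000 / 9.8 = 26.94 mm
Layer 590–420 hPa: Δp = 170 hPa = 17000 Pa, q̄ = 0.0045 kg/kg → 0.0045 × 17000 / 9.8 = 7.81 mm
Layer 420–300 hPa: Δp = 120 hPa = 12000 Pa, q̄ = 0.001 kg/kg → 0.001 × 12000 / 9.8 = 1.22 mm
PW = 15.12 + 6.53 + 26.94 + 7.81 + 1.22 = 57.62 ≈ 57.6 mm.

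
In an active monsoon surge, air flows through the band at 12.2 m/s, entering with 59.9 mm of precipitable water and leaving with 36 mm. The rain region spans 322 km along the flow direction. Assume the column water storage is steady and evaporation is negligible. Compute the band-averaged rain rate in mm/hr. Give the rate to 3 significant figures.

Column moisture flux per unit crosswind length is F = V × PW.
Inflow: F_in = 12.2 × 59.9 = 730.78 mm·m/s
Outflow: F_out = 12.2 × 36 = 439.2 mm·m/s
Steady-state rate R = (F_in − F_out)/L = (730.78 − 439.2) / 322000 m = 9.055e-04 mm/s.
R = 9.055e-04 × 3600 = 3.26 mm/hr.

R ≈ 3.26 mm/hr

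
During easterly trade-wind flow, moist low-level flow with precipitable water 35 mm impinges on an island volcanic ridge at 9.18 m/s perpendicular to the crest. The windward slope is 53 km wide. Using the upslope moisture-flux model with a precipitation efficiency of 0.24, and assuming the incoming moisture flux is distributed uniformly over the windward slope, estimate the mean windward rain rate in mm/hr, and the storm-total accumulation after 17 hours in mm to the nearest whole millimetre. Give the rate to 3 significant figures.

Incoming column moisture flux per unit ridge length: F = V × PW = 9.18 × 35 = 321.3 mm·m/s.
Spread over the 53 km slope with efficiency ε = 0.24: R = ε·F/W = 0.24 × 321.3 / 53000 m = 1.455e-03 mm/s.
R = 1.455e-03 × 3600 = 5.24 mm/hr.
Over 17 h: total = 5.24 × 17 = 89.08 ≈ 89 mm.

R ≈ 5.24 mm/hr; total ≈ 89 mm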